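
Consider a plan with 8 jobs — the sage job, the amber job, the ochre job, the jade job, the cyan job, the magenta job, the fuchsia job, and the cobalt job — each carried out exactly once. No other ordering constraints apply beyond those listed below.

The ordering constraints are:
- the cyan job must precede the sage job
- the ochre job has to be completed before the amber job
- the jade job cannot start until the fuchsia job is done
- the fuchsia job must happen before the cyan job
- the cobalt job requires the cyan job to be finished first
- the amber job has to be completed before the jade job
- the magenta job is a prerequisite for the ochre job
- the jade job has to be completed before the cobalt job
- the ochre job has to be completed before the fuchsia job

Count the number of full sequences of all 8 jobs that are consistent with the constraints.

14

Only the magenta job has no prerequisites, so it must go first.
Counting all ways to extend the partial order to a total order gives 14.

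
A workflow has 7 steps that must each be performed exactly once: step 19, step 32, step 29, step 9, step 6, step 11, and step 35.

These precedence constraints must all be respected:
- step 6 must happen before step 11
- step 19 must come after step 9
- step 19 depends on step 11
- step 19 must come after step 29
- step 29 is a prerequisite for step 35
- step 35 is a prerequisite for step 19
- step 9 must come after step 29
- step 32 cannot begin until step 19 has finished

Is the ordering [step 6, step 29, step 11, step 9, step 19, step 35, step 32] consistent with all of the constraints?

The sequence places step 19 ahead of step 35.
But one of the constraints requires step 35 before step 19, so this ordering violates it.

No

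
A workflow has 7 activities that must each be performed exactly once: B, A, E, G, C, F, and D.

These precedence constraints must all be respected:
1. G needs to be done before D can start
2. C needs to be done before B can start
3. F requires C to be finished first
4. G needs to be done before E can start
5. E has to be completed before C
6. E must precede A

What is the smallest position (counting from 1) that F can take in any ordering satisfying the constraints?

Working backwards through the constraints from F, its full set of required predecessors is E, G, C — 3 of them.
With 3 mandatory predecessors, the earliest F can sit is position 3+1 = 4, and placing just those 3 first achieves it.

4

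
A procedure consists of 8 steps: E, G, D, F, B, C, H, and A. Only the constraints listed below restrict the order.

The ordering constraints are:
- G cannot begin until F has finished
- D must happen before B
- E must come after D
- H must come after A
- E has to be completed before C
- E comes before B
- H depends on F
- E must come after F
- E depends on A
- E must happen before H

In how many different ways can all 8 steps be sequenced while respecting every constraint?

The steps with no prerequisites are D, F, A; any of them can be placed first.
Systematically extending each partial ordering one step at a time and counting, there are 216 complete orderings.

216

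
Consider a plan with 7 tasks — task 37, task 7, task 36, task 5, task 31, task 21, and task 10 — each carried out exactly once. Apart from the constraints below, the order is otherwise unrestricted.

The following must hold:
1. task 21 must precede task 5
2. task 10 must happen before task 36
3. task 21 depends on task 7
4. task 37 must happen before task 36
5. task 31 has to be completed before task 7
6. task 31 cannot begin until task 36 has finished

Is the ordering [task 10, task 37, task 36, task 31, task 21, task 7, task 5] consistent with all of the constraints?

Here task 7 comes after task 21.
But one of the constraints requires task 7 before task 21, so this ordering violates it.

No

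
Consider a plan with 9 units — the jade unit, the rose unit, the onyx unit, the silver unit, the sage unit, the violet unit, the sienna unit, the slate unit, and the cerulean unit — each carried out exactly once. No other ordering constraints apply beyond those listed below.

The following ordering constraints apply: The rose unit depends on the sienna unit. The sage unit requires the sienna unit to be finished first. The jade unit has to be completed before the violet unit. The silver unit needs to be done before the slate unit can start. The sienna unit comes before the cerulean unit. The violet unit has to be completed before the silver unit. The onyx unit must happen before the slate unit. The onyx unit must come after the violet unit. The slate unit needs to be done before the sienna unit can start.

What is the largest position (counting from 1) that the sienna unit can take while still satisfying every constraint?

6

The units that are forced after the sienna unit, directly or by a chain of constraints, are the rose unit, the sage unit, the cerulean unit. That's 3 units.
So at least 3 units follow the sienna unit, putting the sienna unit no later than position 6. That position is achievable by scheduling everything else first.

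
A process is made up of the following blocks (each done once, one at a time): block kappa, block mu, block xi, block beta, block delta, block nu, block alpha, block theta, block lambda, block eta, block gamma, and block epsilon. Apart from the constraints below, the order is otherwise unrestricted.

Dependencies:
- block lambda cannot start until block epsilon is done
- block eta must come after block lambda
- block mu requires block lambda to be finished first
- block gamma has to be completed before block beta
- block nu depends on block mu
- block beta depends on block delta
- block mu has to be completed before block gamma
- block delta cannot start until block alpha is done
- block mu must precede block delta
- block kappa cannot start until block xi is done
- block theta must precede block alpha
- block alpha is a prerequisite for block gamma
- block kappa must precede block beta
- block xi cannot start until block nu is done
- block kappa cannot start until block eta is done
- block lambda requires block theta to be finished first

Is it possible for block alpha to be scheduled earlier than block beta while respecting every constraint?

Yes

Block alpha is actually forced before block beta by the constraints, so certainly some valid ordering has block alpha first.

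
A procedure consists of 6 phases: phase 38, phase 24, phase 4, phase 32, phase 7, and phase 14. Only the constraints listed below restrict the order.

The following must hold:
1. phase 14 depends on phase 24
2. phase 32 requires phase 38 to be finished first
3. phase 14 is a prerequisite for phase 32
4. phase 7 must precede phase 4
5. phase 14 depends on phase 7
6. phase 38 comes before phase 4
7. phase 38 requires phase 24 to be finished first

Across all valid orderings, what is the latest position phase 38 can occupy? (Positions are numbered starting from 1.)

4

Following every chain forward from phase 38, the phases that must come later are phase 4, phase 32 — 2 of them.
With 2 mandatory successors out of 6 phases total, the latest slot for phase 38 is 6−2 = 4, and it's reachable by doing all non-successors before phase 38.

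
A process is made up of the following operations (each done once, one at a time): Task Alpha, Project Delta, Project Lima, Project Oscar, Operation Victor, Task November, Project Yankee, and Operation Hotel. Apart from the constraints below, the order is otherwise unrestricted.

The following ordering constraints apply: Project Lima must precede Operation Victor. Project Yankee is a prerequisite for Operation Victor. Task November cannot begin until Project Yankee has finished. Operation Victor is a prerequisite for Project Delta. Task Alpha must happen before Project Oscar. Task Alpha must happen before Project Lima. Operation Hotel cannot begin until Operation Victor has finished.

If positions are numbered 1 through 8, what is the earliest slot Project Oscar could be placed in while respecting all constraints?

Working backwards through the constraints from Project Oscar, its only required predecessor is Task Alpha.
So at minimum 1 operation comes before Project Oscar, putting Project Oscar no earlier than position 2. That position is achievable by scheduling exactly that predecessor first.

2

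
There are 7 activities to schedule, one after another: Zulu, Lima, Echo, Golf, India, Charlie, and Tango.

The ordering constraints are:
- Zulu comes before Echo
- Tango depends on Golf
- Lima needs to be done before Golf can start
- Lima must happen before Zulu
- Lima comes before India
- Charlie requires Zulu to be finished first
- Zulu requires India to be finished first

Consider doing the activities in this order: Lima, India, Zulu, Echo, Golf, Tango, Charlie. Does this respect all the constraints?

Going through the constraints one by one, each required predecessor appears earlier in the sequence than its dependent — e.g. Zulu (position 3) is before Charlie (position 7), as required.

Yes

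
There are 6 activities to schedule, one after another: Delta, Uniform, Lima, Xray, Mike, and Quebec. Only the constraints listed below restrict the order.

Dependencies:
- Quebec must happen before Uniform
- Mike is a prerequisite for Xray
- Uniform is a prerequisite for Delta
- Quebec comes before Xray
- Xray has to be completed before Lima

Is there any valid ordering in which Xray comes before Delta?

Yes

No chain of constraints runs from Delta to Xray, so Delta is not required to come first.
So a valid ordering placing Xray earlier than Delta exists.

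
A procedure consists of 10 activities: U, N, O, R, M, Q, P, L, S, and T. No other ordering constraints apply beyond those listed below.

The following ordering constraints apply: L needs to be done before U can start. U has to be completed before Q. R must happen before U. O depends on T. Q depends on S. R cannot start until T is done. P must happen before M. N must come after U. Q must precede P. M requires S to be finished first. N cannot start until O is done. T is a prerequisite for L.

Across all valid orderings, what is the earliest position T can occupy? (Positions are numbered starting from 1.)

1

T has no prerequisites at all, so it can go in position 1.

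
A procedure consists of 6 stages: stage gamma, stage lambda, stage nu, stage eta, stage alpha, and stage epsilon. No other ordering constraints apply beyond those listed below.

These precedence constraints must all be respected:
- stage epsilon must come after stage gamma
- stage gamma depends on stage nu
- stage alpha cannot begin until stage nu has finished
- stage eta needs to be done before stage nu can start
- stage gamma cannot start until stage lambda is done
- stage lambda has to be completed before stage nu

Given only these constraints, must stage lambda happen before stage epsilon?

Chaining the stated constraints: stage lambda → stage gamma → stage epsilon.
That forces stage lambda before stage epsilon in every valid schedule.

Yes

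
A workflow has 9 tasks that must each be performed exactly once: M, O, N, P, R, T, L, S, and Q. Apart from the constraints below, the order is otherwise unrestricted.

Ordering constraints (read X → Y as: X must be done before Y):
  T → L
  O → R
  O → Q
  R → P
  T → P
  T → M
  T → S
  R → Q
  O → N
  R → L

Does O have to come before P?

Yes

Tracing the constraints gives a chain: O → R → P.
That forces O before P in every valid schedule.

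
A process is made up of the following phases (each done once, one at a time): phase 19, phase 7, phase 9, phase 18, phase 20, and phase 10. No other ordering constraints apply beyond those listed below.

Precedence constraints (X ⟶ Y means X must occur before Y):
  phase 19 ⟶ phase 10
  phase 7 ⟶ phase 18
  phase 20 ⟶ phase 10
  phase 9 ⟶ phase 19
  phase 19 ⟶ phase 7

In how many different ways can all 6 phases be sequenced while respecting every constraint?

2 phases have no prerequisites (phase 9, phase 20), so any of them could come first.
Counting all ways to extend the partial order to a total order gives 12.

12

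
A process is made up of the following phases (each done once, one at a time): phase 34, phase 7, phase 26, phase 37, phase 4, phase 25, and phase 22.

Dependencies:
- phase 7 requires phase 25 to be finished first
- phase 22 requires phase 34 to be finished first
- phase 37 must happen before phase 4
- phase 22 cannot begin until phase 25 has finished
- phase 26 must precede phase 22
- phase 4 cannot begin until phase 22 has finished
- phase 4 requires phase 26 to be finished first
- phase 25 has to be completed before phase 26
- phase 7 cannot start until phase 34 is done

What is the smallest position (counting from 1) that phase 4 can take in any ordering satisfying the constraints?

The phases that are forced before phase 4, directly or transitively, are phase 34, phase 26, phase 37, phase 25, phase 22. That's 5 phases.
So at minimum 5 phases come before phase 4, putting phase 4 no earlier than position 6. That position is achievable by scheduling exactly those predecessors first.

6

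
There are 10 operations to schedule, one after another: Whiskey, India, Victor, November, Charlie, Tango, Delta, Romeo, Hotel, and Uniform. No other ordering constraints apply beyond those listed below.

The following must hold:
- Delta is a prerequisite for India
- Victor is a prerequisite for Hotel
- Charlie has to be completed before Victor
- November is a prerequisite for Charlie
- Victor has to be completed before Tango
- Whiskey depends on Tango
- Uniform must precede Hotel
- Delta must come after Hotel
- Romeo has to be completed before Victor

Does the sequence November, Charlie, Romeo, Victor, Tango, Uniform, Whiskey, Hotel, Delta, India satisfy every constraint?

Checking each listed constraint against this order: for instance, Victor is in position 4 and Hotel in position 8, so that constraint holds — and the remaining constraints check out the same way.

Yes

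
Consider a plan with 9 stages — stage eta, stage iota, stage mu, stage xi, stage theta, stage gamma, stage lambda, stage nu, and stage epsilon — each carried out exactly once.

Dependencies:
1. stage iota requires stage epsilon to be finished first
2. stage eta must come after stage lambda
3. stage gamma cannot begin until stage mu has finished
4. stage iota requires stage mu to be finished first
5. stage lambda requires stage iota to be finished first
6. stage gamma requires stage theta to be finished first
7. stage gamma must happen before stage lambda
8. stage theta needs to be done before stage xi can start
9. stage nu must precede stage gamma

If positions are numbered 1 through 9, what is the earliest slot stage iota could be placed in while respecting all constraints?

Working backwards through the constraints from stage iota, its full set of required predecessors is stage mu, stage epsilon — 2 of them.
So at minimum 2 stages come before stage iota, putting stage iota no earlier than position 3. That position is achievable by scheduling exactly those predecessors first.

3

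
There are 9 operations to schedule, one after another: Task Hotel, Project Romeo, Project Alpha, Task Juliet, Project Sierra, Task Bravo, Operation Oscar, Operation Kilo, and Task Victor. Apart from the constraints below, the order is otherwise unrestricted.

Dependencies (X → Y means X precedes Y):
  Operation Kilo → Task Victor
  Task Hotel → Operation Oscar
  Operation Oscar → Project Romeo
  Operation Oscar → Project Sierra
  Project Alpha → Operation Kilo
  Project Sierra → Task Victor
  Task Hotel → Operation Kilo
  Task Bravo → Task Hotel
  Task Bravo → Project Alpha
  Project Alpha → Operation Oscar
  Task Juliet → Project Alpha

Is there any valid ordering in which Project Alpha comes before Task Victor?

Every valid ordering already has Project Alpha before Task Victor (the constraints require it), so in particular at least one does.

Yes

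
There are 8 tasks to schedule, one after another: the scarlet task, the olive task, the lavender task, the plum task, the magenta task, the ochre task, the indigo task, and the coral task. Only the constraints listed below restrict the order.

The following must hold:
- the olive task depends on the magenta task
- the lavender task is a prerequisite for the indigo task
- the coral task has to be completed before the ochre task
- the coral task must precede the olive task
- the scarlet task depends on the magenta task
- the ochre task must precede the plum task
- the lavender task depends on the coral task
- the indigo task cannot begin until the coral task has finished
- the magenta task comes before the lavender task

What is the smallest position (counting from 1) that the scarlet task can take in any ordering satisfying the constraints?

Working backwards through the constraints from the scarlet task, its only required predecessor is the magenta task.
With 1 mandatory predecessor, the earliest the scarlet task can sit is position 1+1 = 2, and placing just that one first achieves it.

2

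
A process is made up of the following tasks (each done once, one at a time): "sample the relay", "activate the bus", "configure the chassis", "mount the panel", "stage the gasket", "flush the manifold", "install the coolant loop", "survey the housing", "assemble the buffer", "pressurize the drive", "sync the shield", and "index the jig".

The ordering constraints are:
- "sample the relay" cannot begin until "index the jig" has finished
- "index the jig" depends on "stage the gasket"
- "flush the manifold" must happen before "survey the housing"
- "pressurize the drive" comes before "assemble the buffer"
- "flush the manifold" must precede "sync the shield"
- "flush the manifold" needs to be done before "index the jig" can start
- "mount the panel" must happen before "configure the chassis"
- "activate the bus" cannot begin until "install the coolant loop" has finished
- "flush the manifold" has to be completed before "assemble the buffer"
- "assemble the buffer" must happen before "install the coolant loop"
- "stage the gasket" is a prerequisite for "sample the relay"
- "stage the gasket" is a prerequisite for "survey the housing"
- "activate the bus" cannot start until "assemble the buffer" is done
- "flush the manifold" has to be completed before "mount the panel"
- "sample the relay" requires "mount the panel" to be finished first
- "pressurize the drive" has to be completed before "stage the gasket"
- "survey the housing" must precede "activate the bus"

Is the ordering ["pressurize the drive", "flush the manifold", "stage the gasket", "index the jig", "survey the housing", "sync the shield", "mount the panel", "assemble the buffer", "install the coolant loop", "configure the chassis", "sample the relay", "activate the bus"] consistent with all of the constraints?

Every stated constraint is respected: "stage the gasket" sits at position 3, ahead of "sample the relay" at position 11, and each of the other listed pairs likewise has the predecessor earlier in the sequence.

Yes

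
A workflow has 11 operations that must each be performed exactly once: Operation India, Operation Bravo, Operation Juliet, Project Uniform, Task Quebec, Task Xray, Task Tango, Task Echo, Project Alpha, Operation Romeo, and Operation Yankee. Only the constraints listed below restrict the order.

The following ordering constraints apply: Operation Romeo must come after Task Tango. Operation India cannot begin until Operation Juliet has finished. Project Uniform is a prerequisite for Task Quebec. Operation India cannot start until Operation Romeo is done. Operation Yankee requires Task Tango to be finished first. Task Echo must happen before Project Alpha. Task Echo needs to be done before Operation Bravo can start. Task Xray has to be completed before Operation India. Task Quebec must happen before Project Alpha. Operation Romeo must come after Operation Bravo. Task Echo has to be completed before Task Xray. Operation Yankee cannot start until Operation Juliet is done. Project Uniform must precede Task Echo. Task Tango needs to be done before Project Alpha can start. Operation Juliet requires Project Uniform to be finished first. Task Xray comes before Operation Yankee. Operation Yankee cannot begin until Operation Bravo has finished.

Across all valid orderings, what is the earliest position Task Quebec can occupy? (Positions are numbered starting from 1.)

2

Working backwards through the constraints from Task Quebec, its only required predecessor is Project Uniform.
With 1 mandatory predecessor, the earliest Task Quebec can sit is position 1+1 = 2, and placing just that one first achieves it.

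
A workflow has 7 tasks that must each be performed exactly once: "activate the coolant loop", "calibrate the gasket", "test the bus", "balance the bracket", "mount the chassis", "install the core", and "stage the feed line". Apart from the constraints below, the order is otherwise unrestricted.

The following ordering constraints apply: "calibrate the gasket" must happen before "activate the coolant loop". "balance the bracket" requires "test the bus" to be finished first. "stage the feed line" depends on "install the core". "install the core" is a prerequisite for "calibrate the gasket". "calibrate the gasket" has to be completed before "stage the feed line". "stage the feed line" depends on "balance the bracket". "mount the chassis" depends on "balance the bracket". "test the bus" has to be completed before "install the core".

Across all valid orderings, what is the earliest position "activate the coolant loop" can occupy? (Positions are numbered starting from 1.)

4

The tasks that are forced before "activate the coolant loop", directly or transitively, are "calibrate the gasket", "test the bus", "install the core". That's 3 tasks.
So at minimum 3 tasks come before "activate the coolant loop", putting "activate the coolant loop" no earlier than position 4. That position is achievable by scheduling exactly those predecessors first.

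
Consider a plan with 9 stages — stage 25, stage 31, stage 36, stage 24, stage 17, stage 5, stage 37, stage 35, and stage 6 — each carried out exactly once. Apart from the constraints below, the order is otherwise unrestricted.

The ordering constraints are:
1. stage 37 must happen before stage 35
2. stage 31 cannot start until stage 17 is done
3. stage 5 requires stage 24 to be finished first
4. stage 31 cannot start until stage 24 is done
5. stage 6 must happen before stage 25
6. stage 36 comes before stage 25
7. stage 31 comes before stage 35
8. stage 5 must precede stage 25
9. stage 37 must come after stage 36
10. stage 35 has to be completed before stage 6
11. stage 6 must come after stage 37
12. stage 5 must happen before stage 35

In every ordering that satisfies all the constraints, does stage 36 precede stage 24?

No

Stage 36 and stage 24 are not related by any chain of constraints.
There exist valid orderings with stage 24 before stage 36, so stage 36 is not required to come first.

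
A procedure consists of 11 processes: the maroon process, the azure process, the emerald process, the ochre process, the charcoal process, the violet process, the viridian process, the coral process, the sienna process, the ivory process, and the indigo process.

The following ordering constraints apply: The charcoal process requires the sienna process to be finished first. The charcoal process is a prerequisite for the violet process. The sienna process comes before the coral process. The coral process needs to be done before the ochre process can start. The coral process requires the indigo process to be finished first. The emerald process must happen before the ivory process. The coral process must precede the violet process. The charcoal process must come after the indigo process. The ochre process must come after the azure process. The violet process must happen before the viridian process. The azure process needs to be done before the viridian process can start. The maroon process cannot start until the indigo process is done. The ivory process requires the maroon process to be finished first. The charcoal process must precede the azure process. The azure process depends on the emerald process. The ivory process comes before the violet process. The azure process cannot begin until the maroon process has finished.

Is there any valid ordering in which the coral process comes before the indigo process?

There is a dependency chain the indigo process → the coral process, so the coral process always comes after the indigo process.
So no valid ordering can have the coral process before the indigo process.

No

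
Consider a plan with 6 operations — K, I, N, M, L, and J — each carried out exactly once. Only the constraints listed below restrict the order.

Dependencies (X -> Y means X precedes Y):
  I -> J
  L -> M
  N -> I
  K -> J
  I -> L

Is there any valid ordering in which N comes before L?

Yes

Every valid ordering already has N before L (the constraints require it), so in particular at least one does.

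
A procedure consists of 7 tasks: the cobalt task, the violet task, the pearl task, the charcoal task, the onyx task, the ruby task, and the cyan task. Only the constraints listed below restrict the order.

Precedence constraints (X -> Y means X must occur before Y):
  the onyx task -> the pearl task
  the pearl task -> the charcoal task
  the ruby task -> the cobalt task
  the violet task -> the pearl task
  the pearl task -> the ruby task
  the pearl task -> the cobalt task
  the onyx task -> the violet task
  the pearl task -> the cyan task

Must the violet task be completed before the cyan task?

Yes

Following the dependencies: the violet task → the pearl task → the cyan task.
Hence the violet task necessarily comes before the cyan task.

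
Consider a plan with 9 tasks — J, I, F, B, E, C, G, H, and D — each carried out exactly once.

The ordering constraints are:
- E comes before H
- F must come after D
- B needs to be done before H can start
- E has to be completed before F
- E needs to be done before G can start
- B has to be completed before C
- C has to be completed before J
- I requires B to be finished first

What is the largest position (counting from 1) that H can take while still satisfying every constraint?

9

H has no required successors, so nothing stops it from going last (position 9).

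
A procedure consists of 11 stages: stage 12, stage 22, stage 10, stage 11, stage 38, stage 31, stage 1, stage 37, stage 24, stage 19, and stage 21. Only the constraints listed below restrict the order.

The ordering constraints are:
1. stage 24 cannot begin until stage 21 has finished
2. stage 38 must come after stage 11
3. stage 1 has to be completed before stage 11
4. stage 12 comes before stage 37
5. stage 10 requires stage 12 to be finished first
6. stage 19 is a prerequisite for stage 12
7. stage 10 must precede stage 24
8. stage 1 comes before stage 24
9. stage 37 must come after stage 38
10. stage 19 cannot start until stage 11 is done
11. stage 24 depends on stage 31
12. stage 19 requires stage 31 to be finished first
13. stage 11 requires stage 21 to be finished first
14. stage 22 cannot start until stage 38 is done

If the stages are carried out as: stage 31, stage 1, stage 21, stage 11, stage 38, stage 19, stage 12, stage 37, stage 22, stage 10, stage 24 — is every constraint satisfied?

Yes

Every stated constraint is respected: stage 31 sits at position 1, ahead of stage 24 at position 11, and each of the other listed pairs likewise has the predecessor earlier in the sequence.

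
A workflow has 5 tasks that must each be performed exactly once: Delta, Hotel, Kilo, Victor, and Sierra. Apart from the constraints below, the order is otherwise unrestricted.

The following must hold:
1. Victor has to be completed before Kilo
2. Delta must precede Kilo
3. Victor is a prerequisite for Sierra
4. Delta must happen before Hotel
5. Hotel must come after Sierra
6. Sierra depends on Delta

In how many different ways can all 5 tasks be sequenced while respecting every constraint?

2 tasks have no prerequisites (Delta, Victor), so any of them could come first.
Systematically extending each partial ordering one task at a time and counting, there are 6 complete orderings.

6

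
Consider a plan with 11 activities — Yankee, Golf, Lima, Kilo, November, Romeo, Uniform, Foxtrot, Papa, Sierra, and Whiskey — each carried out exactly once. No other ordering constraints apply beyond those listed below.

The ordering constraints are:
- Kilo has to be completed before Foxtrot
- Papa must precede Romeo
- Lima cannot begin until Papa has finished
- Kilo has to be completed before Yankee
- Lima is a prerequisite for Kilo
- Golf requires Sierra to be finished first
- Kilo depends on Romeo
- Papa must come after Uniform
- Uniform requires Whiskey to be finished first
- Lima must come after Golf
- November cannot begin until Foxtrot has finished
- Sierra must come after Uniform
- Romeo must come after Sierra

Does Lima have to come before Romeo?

No

Lima and Romeo are not related by any chain of constraints.
A valid ordering placing Romeo before Lima exists, so the answer is no.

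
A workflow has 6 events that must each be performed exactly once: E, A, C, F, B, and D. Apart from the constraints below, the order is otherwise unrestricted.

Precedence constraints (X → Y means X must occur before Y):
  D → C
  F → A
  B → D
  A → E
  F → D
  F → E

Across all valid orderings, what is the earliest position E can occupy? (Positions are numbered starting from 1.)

The events that are forced before E, directly or transitively, are A, F. That's 2 events.
So at minimum 2 events come before E, putting E no earlier than position 3. That position is achievable by scheduling exactly those predecessors first.

3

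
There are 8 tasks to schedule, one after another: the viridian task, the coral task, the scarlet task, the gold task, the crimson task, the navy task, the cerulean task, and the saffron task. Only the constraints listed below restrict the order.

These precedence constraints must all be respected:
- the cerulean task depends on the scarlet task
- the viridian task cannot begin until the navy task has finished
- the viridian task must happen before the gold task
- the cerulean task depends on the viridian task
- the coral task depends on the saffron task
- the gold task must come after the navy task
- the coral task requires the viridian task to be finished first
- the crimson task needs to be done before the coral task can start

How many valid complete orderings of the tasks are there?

4 tasks have no prerequisites (the scarlet task, the crimson task, the navy task, the saffron task), so any of them could come first.
Systematically extending each partial ordering one task at a time and counting, there are 680 complete orderings.

680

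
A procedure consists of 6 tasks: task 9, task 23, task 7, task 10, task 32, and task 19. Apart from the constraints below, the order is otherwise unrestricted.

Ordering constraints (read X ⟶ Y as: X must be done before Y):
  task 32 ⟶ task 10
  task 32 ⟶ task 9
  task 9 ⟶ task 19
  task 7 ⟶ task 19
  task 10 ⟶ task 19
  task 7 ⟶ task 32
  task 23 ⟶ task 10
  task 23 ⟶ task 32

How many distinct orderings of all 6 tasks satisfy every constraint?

4

2 tasks have no prerequisites (task 23, task 7), so any of them could come first.
Enumerating by repeatedly choosing an available task (one whose prerequisites are all placed) gives 4 distinct complete orderings.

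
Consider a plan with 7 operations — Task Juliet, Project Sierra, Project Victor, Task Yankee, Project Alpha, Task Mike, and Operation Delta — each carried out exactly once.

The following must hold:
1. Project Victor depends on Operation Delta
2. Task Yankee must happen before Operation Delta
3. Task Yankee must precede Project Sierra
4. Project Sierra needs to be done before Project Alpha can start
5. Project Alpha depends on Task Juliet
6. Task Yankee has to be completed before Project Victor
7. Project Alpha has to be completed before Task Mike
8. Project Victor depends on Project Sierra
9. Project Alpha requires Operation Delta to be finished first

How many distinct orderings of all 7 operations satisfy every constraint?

The operations with no prerequisites are Task Juliet, Task Yankee; any of them can be placed first.
Systematically extending each partial ordering one operation at a time and counting, there are 26 complete orderings.

26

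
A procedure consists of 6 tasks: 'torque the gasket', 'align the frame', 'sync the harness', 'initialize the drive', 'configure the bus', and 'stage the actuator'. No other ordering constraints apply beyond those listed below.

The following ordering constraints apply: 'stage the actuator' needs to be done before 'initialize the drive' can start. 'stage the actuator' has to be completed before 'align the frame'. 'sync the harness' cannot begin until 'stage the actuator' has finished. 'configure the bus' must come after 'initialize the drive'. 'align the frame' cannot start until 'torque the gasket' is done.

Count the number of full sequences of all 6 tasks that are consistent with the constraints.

42

2 tasks have no prerequisites ('torque the gasket', 'stage the actuator'), so any of them could come first.
Systematically extending each partial ordering one task at a time and counting, there are 42 complete orderings.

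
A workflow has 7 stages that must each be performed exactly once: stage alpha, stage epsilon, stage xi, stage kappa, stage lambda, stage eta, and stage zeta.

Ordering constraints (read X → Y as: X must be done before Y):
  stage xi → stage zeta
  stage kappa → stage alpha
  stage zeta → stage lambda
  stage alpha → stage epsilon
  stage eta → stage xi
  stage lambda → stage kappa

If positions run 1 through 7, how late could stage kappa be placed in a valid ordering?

5

Following every chain forward from stage kappa, the stages that must come later are stage alpha, stage epsilon — 2 of them.
So at least 2 stages follow stage kappa, putting stage kappa no later than position 5. That position is achievable by scheduling everything else first.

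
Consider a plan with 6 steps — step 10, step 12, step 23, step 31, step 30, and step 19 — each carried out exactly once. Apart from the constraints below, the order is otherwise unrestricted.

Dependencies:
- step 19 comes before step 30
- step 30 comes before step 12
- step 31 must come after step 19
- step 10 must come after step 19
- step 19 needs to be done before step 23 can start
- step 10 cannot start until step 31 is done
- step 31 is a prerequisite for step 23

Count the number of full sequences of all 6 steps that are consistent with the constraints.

20

Step 19 is the only step with nothing required before it, so every ordering starts there.
Systematically extending each partial ordering one step at a time and counting, there are 20 complete orderings.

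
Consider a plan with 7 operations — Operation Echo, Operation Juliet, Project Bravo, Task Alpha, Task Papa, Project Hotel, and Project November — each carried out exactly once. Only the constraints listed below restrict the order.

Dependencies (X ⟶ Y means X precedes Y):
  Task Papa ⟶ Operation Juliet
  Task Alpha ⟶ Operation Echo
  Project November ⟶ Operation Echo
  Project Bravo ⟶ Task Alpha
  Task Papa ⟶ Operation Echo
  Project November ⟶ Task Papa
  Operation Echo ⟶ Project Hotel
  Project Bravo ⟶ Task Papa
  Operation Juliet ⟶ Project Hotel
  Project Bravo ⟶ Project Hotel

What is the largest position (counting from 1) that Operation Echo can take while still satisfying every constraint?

6

The only operation forced after Operation Echo (directly or by a chain) is Project Hotel.
With 1 mandatory successor out of 7 operations total, the latest slot for Operation Echo is 7−1 = 6, and it's reachable by doing all non-successors before Operation Echo.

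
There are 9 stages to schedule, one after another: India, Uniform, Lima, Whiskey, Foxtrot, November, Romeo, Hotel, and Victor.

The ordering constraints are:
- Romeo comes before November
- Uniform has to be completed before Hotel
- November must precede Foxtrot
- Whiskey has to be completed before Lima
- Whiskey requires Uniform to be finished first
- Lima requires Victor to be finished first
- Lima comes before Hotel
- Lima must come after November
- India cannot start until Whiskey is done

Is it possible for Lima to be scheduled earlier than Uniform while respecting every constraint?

There is a dependency chain Uniform → Whiskey → Lima, so Lima always comes after Uniform.
So no valid ordering can have Lima before Uniform.

No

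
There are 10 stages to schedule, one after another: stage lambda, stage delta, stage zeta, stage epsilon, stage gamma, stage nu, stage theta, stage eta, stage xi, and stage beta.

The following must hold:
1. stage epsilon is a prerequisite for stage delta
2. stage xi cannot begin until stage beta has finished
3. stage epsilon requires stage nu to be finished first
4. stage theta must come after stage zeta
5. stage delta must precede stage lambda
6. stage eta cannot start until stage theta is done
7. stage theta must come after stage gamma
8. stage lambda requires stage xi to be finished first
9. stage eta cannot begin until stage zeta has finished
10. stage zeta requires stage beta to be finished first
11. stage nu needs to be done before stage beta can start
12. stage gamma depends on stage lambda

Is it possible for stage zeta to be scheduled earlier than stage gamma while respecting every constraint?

Yes

Nothing in the constraints forces stage gamma before stage zeta — there is no chain from stage gamma to stage zeta.
That means at least one valid schedule has stage zeta before stage gamma.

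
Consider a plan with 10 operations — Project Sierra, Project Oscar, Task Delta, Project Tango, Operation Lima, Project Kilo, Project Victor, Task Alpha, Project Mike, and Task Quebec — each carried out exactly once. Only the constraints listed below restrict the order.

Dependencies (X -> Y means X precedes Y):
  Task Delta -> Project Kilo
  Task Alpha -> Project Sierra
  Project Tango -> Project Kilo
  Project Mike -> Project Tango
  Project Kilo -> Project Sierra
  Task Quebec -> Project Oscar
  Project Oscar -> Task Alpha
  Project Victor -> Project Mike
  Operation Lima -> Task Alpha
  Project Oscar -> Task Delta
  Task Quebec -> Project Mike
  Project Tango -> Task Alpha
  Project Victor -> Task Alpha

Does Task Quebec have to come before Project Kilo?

Following the dependencies: Task Quebec → Project Mike → Project Tango → Project Kilo.
So Task Quebec must precede Project Kilo in any valid ordering.

Yes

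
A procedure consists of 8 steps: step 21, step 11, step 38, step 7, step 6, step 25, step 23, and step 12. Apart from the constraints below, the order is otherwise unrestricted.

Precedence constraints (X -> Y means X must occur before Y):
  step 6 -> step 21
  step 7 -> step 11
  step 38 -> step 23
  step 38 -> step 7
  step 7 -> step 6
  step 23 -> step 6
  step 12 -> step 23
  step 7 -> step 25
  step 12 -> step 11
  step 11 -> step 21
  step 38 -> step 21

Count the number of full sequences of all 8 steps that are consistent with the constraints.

64

The steps with no prerequisites are step 38, step 12; any of them can be placed first.
Enumerating by repeatedly choosing an available step (one whose prerequisites are all placed) gives 64 distinct complete orderings.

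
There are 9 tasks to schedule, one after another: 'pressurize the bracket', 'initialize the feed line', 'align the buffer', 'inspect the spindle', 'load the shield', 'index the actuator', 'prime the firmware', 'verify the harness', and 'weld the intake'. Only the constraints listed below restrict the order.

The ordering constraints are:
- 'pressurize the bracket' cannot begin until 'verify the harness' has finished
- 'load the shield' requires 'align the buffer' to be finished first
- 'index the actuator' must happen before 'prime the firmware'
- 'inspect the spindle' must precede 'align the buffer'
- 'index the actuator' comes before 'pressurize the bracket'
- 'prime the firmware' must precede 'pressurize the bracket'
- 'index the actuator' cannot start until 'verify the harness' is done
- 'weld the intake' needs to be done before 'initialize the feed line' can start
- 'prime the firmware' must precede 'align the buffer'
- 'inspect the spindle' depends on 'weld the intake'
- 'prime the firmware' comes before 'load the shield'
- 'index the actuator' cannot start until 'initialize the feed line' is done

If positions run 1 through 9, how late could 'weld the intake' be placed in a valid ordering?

Following every chain forward from 'weld the intake', the tasks that must come later are 'pressurize the bracket', 'initialize the feed line', 'align the buffer', 'inspect the spindle', 'load the shield', 'index the actuator', 'prime the firmware' — 7 of them.
With 7 mandatory successors out of 9 tasks total, the latest slot for 'weld the intake' is 9−7 = 2, and it's reachable by doing all non-successors before 'weld the intake'.

2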